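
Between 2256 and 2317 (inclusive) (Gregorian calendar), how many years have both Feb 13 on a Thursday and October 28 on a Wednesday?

3

Check each year's weekday for Feb 13 and October 28:
  2256: Wed/Tue  2257: Fri/Wed  2258: Sat/Thu  2259: Sun/Fri  2260: Mon/Sun  2261: Wed/Mon  2262: Thu/Tue  2263: Fri/Wed  2264: Sat/Fri  2265: Mon/Sat  2266: Tue/Sun  2267: Wed/Mon  2268: Thu/Wed ✓  2269: Sat/Thu  …(34 more)…  2304: Sat/Fri  2305: Mon/Sat  2306: Tue/Sun  2307: Wed/Mon  2308: Thu/Wed ✓  2309: Sat/Thu  2310: Sun/Fri  2311: Mon/Sat  2312: Tue/Mon  2313: Thu/Tue  2314: Fri/Wed  2315: Sat/Thu  2316: Sun/Sat  2317: Tue/Sun
Both conditions hold in: 2268, 2296, 2308 — 3.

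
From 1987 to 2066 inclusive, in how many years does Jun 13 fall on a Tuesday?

12

Track Jun 13's weekday year by year (advancing +1, or +2 across a Feb 29):
  1987: Sat  1988: Mon (+2)  1989: Tue (+1) ✓  1990: Wed (+1)  1991: Thu (+1)
  1992: Sat (+2)  1993: Sun (+1)  1994: Mon (+1)  1995: Tue (+1) ✓  1996: Thu (+2)
  1997: Fri (+1)  1998: Sat (+1)  1999: Sun (+1)  2000: Tue (+2) ✓  … (52 more years) …
  2053: Fri (+1)  2054: Sat (+1)  2055: Sun (+1)  2056: Tue (+2) ✓  2057: Wed (+1)
  2058: Thu (+1)  2059: Fri (+1)  2060: Sun (+2)  2061: Mon (+1)  2062: Tue (+1) ✓
  2063: Wed (+1)  2064: Fri (+2)  2065: Sat (+1)  2066: Sun (+1)
Tuesday years: 1989, 1995, 2000, 2006, 2017, 2023, 2028, 2034, 2045, 2051, 2056, 2062 — 12 in total.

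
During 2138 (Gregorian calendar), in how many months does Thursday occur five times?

4

A month of length L has five Thursdays iff its first Thursday is on day ≤ L−28 (so day 1–3 in a 31-day month, 1–2 in a 30-day month, day 1 in a leap February).
Checking each month of 2138: Jan starts Wed (31d) ✓; Feb starts Sat (28d); Mar starts Sat (31d); Apr starts Tue (30d); May starts Thu (31d) ✓; Jun starts Sun (30d); Jul starts Tue (31d) ✓; Aug starts Fri (31d); Sep starts Mon (30d); Oct starts Wed (31d) ✓; Nov starts Sat (30d); Dec starts Mon (31d).
Five-Thursday months: January, May, July, October → 4.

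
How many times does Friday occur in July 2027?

July 2027 has 31 days and begins on Thursday.
The first Friday is July 2.
Fridays fall on 2, 9, 16, 23, 30 — that's 5.

5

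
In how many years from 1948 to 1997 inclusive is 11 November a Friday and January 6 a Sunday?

0

Check each year's weekday for 11 November and January 6:
  1948: Thu/Tue  1949: Fri/Thu  1950: Sat/Fri  1951: Sun/Sat  1952: Tue/Sun  1953: Wed/Tue  1954: Thu/Wed  1955: Fri/Thu  1956: Sun/Fri  1957: Mon/Sun  1958: Tue/Mon  1959: Wed/Tue  1960: Fri/Wed  1961: Sat/Fri  …(22 more)…  1984: Sun/Fri  1985: Mon/Sun  1986: Tue/Mon  1987: Wed/Tue  1988: Fri/Wed  1989: Sat/Fri  1990: Sun/Sat  1991: Mon/Sun  1992: Wed/Mon  1993: Thu/Wed  1994: Fri/Thu  1995: Sat/Fri  1996: Mon/Sat  1997: Tue/Mon
Both conditions hold in: no year — 0.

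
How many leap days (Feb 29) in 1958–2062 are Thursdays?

Leap years in 1958–2062: 26 of them.
Feb 29 weekday advances by 5 (mod 7) from one leap year to the next four years later (or differs when a century non-leap intervenes).
Leap-day weekdays: 1960:Mon 1964:Sat 1968:Thu✓ 1972:Tue 1976:Sun 1980:Fri 1984:Wed 1988:Mon 1992:Sat 1996:Thu✓ 2000:Tue 2004:Sun 2008:Fri 2012:Wed 2016:Mon 2020:Sat 2024:Thu✓ 2028:Tue 2032:Sun 2036:Fri 2040:Wed 2044:Mon 2048:Sat 2052:Thu✓ 2056:Tue 2060:Sun
Thursday: 1968, 1996, 2024, 2052 → 4.

4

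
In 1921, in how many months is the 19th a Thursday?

Check the 19th of each month of 1921: Jan 19: Wed, Feb 19: Sat, Mar 19: Sat, Apr 19: Tue, May 19: Thu, Jun 19: Sun, Jul 19: Tue, Aug 19: Fri, Sep 19: Mon, Oct 19: Wed, Nov 19: Sat, Dec 19: Mon.
Thursday occurs in May — 1 month.

1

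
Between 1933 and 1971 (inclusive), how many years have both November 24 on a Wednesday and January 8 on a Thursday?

1

Check each year's weekday for November 24 and January 8:
  1933: Fri/Sun  1934: Sat/Mon  1935: Sun/Tue  1936: Tue/Wed  1937: Wed/Fri  1938: Thu/Sat  1939: Fri/Sun  1940: Sun/Mon  1941: Mon/Wed  1942: Tue/Thu  1943: Wed/Fri  1944: Fri/Sat  1945: Sat/Mon  1946: Sun/Tue  …(11 more)…  1958: Mon/Wed  1959: Tue/Thu  1960: Thu/Fri  1961: Fri/Sun  1962: Sat/Mon  1963: Sun/Tue  1964: Tue/Wed  1965: Wed/Fri  1966: Thu/Sat  1967: Fri/Sun  1968: Sun/Mon  1969: Mon/Wed  1970: Tue/Thu  1971: Wed/Fri
Both conditions hold in: 1948 — 1.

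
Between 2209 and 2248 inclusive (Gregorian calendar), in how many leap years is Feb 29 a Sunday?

1

Leap years in 2209–2248: 10 of them.
Feb 29 weekday advances by 5 (mod 7) from one leap year to the next four years later (or differs when a century non-leap intervenes).
Leap-day weekdays: 2212:Sat 2216:Thu 2220:Tue 2224:Sun✓ 2228:Fri 2232:Wed 2236:Mon 2240:Sat 2244:Thu 2248:Tue
Sunday: 2224 → 1.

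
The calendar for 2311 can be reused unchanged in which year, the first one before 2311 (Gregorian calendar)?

2305

Two years share a calendar iff Jan 1 falls on the same weekday and both are leap or both are common. 2311: Jan 1 is Sunday, common year.
2310: Jan 1 Saturday, common
2309: Jan 1 Friday, common
2308: Jan 1 Wednesday, leap
2307: Jan 1 Tuesday, common
2306: Jan 1 Monday, common
2305: Jan 1 Sunday, common
2305 matches on both conditions.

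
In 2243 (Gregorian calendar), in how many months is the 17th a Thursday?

1

Check the 17th of each month of 2243: Jan 17: Tue, Feb 17: Fri, Mar 17: Fri, Apr 17: Mon, May 17: Wed, Jun 17: Sat, Jul 17: Mon, Aug 17: Thu, Sep 17: Sun, Oct 17: Tue, Nov 17: Fri, Dec 17: Sun.
Thursday occurs in August — 1 month.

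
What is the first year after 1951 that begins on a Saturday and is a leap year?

1972

Jan 1 advances by 2 weekdays after a leap year and by 1 after a common year.
1951: Jan 1 is Monday.
1952: Tuesday (leap)
1953: Thursday
1954: Friday
1955: Saturday
1956: Sunday (leap)
1957: Tuesday
1958: Wednesday
1959: Thursday
1960: Friday (leap)
1961: Sunday
1962: Monday
1963: Tuesday
1964: Wednesday (leap)
1965: Friday
1966: Saturday
1967: Sunday
1968: Monday (leap)
1969: Wednesday
1970: Thursday
1971: Friday
1972: Saturday (leap)
1972 begins on a Saturday and is a leap year.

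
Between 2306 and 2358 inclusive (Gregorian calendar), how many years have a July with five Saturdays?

July has 31 days; it has five Saturdays when Saturday falls among the first (month-length − 28) days — i.e. when July 1 is one of Saturday/Friday/Thursday.
July 1 by year: 2306:Sun 2307:Mon 2308:Wed 2309:Thu✓ 2310:Fri✓ 2311:Sat✓ 2312:Mon 2313:Tue 2314:Wed 2315:Thu✓ 2316:Sat✓ 2317:Sun 2318:Mon 2319:Tue 2320:Thu✓ …(23 more)… 2344:Sat✓ 2345:Sun 2346:Mon 2347:Tue 2348:Thu✓ 2349:Fri✓ 2350:Sat✓ 2351:Sun 2352:Tue 2353:Wed 2354:Thu✓ 2355:Fri✓ 2356:Sun 2357:Mon 2358:Tue
Years with five Saturdays: 2309, 2310, 2311, 2315, 2316, 2320, 2321, 2322, 2326, 2327, 2332, 2333, 2337, 2338, 2339, 2343, 2344, 2348, 2349, 2350, 2354, 2355 → 22.

22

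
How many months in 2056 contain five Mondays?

4

A month of length L has five Mondays iff its first Monday is on day ≤ L−28 (so day 1–3 in a 31-day month, 1–2 in a 30-day month, day 1 in a leap February).
Checking each month of 2056: Jan starts Sat (31d) ✓; Feb starts Tue (29d); Mar starts Wed (31d); Apr starts Sat (30d); May starts Mon (31d) ✓; Jun starts Thu (30d); Jul starts Sat (31d) ✓; Aug starts Tue (31d); Sep starts Fri (30d); Oct starts Sun (31d) ✓; Nov starts Wed (30d); Dec starts Fri (31d).
Five-Monday months: January, May, July, October → 4.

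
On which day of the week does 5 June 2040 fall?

January 1, 2040 is a Sunday.
June 5 is day 157 of the year, i.e. 156 days after Jan 1.
156 mod 7 = 2, so advance 2 weekdays from Sunday: Tuesday.

Tuesday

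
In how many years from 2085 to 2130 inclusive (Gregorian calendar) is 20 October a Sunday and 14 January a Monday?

5

Check each year's weekday for 20 October and 14 January:
  2085: Sat/Sun  2086: Sun/Mon ✓  2087: Mon/Tue  2088: Wed/Wed  2089: Thu/Fri  2090: Fri/Sat  2091: Sat/Sun  2092: Mon/Mon  2093: Tue/Wed  2094: Wed/Thu  2095: Thu/Fri  2096: Sat/Sat  2097: Sun/Mon ✓  2098: Mon/Tue  …(18 more)…  2117: Wed/Thu  2118: Thu/Fri  2119: Fri/Sat  2120: Sun/Sun  2121: Mon/Tue  2122: Tue/Wed  2123: Wed/Thu  2124: Fri/Fri  2125: Sat/Sun  2126: Sun/Mon ✓  2127: Mon/Tue  2128: Wed/Wed  2129: Thu/Fri  2130: Fri/Sat
Both conditions hold in: 2086, 2097, 2109, 2115, 2126 — 5.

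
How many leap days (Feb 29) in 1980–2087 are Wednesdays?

Leap years in 1980–2087: 27 of them.
Feb 29 weekday advances by 5 (mod 7) from one leap year to the next four years later (or differs when a century non-leap intervenes).
Leap-day weekdays: 1980:Fri 1984:Wed✓ 1988:Mon 1992:Sat 1996:Thu 2000:Tue 2004:Sun 2008:Fri 2012:Wed✓ 2016:Mon 2020:Sat 2024:Thu 2028:Tue 2032:Sun 2036:Fri 2040:Wed✓ 2044:Mon 2048:Sat 2052:Thu 2056:Tue 2060:Sun 2064:Fri 2068:Wed✓ 2072:Mon 2076:Sat 2080:Thu 2084:Tue
Wednesday: 1984, 2012, 2040, 2068 → 4.

4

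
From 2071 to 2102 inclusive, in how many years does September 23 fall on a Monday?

4

Track September 23's weekday year by year (advancing +1, or +2 across a Feb 29):
  2071: Wed  2072: Fri (+2)  2073: Sat (+1)  2074: Sun (+1)  2075: Mon (+1) ✓
  2076: Wed (+2)  2077: Thu (+1)  2078: Fri (+1)  2079: Sat (+1)  2080: Mon (+2) ✓
  2081: Tue (+1)  2082: Wed (+1)  2083: Thu (+1)  2084: Sat (+2)  … (4 more years) …
  2089: Fri (+1)  2090: Sat (+1)  2091: Sun (+1)  2092: Tue (+2)  2093: Wed (+1)
  2094: Thu (+1)  2095: Fri (+1)  2096: Sun (+2)  2097: Mon (+1) ✓  2098: Tue (+1)
  2099: Wed (+1)  2100: Thu (+1)  2101: Fri (+1)  2102: Sat (+1)
Monday years: 2075, 2080, 2086, 2097 — 4 in total.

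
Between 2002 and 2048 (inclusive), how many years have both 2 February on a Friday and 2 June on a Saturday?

Check each year's weekday for 2 February and 2 June:
  2002: Sat/Sun  2003: Sun/Mon  2004: Mon/Wed  2005: Wed/Thu  2006: Thu/Fri  2007: Fri/Sat ✓  2008: Sat/Mon  2009: Mon/Tue  2010: Tue/Wed  2011: Wed/Thu  2012: Thu/Sat  2013: Sat/Sun  2014: Sun/Mon  2015: Mon/Tue  …(19 more)…  2035: Fri/Sat ✓  2036: Sat/Mon  2037: Mon/Tue  2038: Tue/Wed  2039: Wed/Thu  2040: Thu/Sat  2041: Sat/Sun  2042: Sun/Mon  2043: Mon/Tue  2044: Tue/Thu  2045: Thu/Fri  2046: Fri/Sat ✓  2047: Sat/Sun  2048: Sun/Tue
Both conditions hold in: 2007, 2018, 2029, 2035, 2046 — 5.

5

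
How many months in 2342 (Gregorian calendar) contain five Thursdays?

5

A month of length L has five Thursdays iff its first Thursday is on day ≤ L−28 (so day 1–3 in a 31-day month, 1–2 in a 30-day month, day 1 in a leap February).
Checking each month of 2342: Jan starts Thu (31d) ✓; Feb starts Sun (28d); Mar starts Sun (31d); Apr starts Wed (30d) ✓; May starts Fri (31d); Jun starts Mon (30d); Jul starts Wed (31d) ✓; Aug starts Sat (31d); Sep starts Tue (30d); Oct starts Thu (31d) ✓; Nov starts Sun (30d); Dec starts Tue (31d) ✓.
Five-Thursday months: January, April, July, October, December → 5.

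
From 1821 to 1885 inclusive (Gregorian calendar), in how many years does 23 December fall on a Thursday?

9

Track 23 December's weekday year by year (advancing +1, or +2 across a Feb 29):
  1821: Sun  1822: Mon (+1)  1823: Tue (+1)  1824: Thu (+2) ✓  1825: Fri (+1)
  1826: Sat (+1)  1827: Sun (+1)  1828: Tue (+2)  1829: Wed (+1)  1830: Thu (+1) ✓
  1831: Fri (+1)  1832: Sun (+2)  1833: Mon (+1)  1834: Tue (+1)  … (37 more years) …
  1872: Mon (+2)  1873: Tue (+1)  1874: Wed (+1)  1875: Thu (+1) ✓  1876: Sat (+2)
  1877: Sun (+1)  1878: Mon (+1)  1879: Tue (+1)  1880: Thu (+2) ✓  1881: Fri (+1)
  1882: Sat (+1)  1883: Sun (+1)  1884: Tue (+2)  1885: Wed (+1)
Thursday years: 1824, 1830, 1841, 1847, 1852, 1858, 1869, 1875, 1880 — 9 in total.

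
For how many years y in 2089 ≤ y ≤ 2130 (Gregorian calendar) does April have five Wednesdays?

April has 30 days; it has five Wednesdays when Wednesday falls among the first (month-length − 28) days — i.e. when April 1 is one of Wednesday/Tuesday.
April 1 by year: 2089:Fri 2090:Sat 2091:Sun 2092:Tue✓ 2093:Wed✓ 2094:Thu 2095:Fri 2096:Sun 2097:Mon 2098:Tue✓ 2099:Wed✓ 2100:Thu 2101:Fri 2102:Sat 2103:Sun …(12 more)… 2116:Wed✓ 2117:Thu 2118:Fri 2119:Sat 2120:Mon 2121:Tue✓ 2122:Wed✓ 2123:Thu 2124:Sat 2125:Sun 2126:Mon 2127:Tue✓ 2128:Thu 2129:Fri 2130:Sat
Years with five Wednesdays: 2092, 2093, 2098, 2099, 2104, 2105, 2110, 2111, 2116, 2121, 2122, 2127 → 12.

12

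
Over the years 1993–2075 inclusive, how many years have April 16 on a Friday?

Track April 16's weekday year by year (advancing +1, or +2 across a Feb 29):
  1993: Fri ✓  1994: Sat (+1)  1995: Sun (+1)  1996: Tue (+2)  1997: Wed (+1)
  1998: Thu (+1)  1999: Fri (+1) ✓  2000: Sun (+2)  2001: Mon (+1)  2002: Tue (+1)
  2003: Wed (+1)  2004: Fri (+2) ✓  2005: Sat (+1)  2006: Sun (+1)  … (55 more years) …
  2062: Sun (+1)  2063: Mon (+1)  2064: Wed (+2)  2065: Thu (+1)  2066: Fri (+1) ✓
  2067: Sat (+1)  2068: Mon (+2)  2069: Tue (+1)  2070: Wed (+1)  2071: Thu (+1)
  2072: Sat (+2)  2073: Sun (+1)  2074: Mon (+1)  2075: Tue (+1)
Friday years: 1993, 1999, 2004, 2010, 2021, 2027, 2032, 2038, 2049, 2055, 2060, 2066 — 12 in total.

12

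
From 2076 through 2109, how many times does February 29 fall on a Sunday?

Leap years in 2076–2109: 8 of them.
Feb 29 weekday advances by 5 (mod 7) from one leap year to the next four years later (or differs when a century non-leap intervenes).
Leap-day weekdays: 2076:Sat 2080:Thu 2084:Tue 2088:Sun✓ 2092:Fri 2096:Wed 2104:Fri 2108:Wed
Sunday: 2088 → 1.

1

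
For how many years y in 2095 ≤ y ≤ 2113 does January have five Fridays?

8

January has 31 days; it has five Fridays when Friday falls among the first (month-length − 28) days — i.e. when January 1 is one of Friday/Thursday/Wednesday.
January 1 by year: 2095:Sat 2096:Sun 2097:Tue 2098:Wed✓ 2099:Thu✓ 2100:Fri✓ 2101:Sat 2102:Sun 2103:Mon 2104:Tue 2105:Thu✓ 2106:Fri✓ 2107:Sat 2108:Sun 2109:Tue 2110:Wed✓ 2111:Thu✓ 2112:Fri✓ 2113:Sun
Years with five Fridays: 2098, 2099, 2100, 2105, 2106, 2110, 2111, 2112 → 8.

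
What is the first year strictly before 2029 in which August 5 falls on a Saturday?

From one year to the next, a fixed date's weekday advances by 1, or by 2 when a Feb 29 lies between the two dates.
2029: August 5 is Sunday.
2028: Saturday (−1)
August 5 falls on a Saturday in 2028.

2028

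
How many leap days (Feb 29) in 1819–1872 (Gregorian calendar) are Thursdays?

Leap years in 1819–1872: 14 of them.
Feb 29 weekday advances by 5 (mod 7) from one leap year to the next four years later (or differs when a century non-leap intervenes).
Leap-day weekdays: 1820:Tue 1824:Sun 1828:Fri 1832:Wed 1836:Mon 1840:Sat 1844:Thu✓ 1848:Tue 1852:Sun 1856:Fri 1860:Wed 1864:Mon 1868:Sat 1872:Thu✓
Thursday: 1844, 1872 → 2.

2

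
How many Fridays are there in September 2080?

4

September 2080 has 30 days and begins on Sunday.
The first Friday is September 6.
Fridays fall on 6, 13, 20, 27 — that's 4.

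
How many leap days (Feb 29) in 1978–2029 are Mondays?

Leap years in 1978–2029: 13 of them.
Feb 29 weekday advances by 5 (mod 7) from one leap year to the next four years later (or differs when a century non-leap intervenes).
Leap-day weekdays: 1980:Fri 1984:Wed 1988:Mon✓ 1992:Sat 1996:Thu 2000:Tue 2004:Sun 2008:Fri 2012:Wed 2016:Mon✓ 2020:Sat 2024:Thu 2028:Tue
Monday: 1988, 2016 → 2.

2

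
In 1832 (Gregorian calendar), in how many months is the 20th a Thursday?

Check the 20th of each month of 1832: Jan 20: Fri, Feb 20: Mon, Mar 20: Tue, Apr 20: Fri, May 20: Sun, Jun 20: Wed, Jul 20: Fri, Aug 20: Mon, Sep 20: Thu, Oct 20: Sat, Nov 20: Tue, Dec 20: Thu.
Thursday occurs in September, December — 2 months.

2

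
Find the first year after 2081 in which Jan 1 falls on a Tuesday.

Jan 1 advances by 2 weekdays after a leap year and by 1 after a common year.
2081: Jan 1 is Wednesday.
2082: Thursday
2083: Friday
2084: Saturday (leap)
2085: Monday
2086: Tuesday
2086 begins on a Tuesday

2086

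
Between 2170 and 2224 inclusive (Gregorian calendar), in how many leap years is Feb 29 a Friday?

Leap years in 2170–2224: 13 of them.
Feb 29 weekday advances by 5 (mod 7) from one leap year to the next four years later (or differs when a century non-leap intervenes).
Leap-day weekdays: 2172:Sat 2176:Thu 2180:Tue 2184:Sun 2188:Fri✓ 2192:Wed 2196:Mon 2204:Wed 2208:Mon 2212:Sat 2216:Thu 2220:Tue 2224:Sun
Friday: 2188 → 1.

1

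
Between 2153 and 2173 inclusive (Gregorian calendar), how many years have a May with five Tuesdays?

9

May has 31 days; it has five Tuesdays when Tuesday falls among the first (month-length − 28) days — i.e. when May 1 is one of Tuesday/Monday/Sunday.
May 1 by year: 2153:Tue✓ 2154:Wed 2155:Thu 2156:Sat 2157:Sun✓ 2158:Mon✓ 2159:Tue✓ 2160:Thu 2161:Fri 2162:Sat 2163:Sun✓ 2164:Tue✓ 2165:Wed 2166:Thu 2167:Fri 2168:Sun✓ 2169:Mon✓ 2170:Tue✓ 2171:Wed 2172:Fri 2173:Sat
Years with five Tuesdays: 2153, 2157, 2158, 2159, 2163, 2164, 2168, 2169, 2170 → 9.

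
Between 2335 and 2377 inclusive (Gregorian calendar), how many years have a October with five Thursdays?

19

October has 31 days; it has five Thursdays when Thursday falls among the first (month-length − 28) days — i.e. when October 1 is one of Thursday/Wednesday/Tuesday.
October 1 by year: 2335:Tue✓ 2336:Thu✓ 2337:Fri 2338:Sat 2339:Sun 2340:Tue✓ 2341:Wed✓ 2342:Thu✓ 2343:Fri 2344:Sun 2345:Mon 2346:Tue✓ 2347:Wed✓ 2348:Fri 2349:Sat …(13 more)… 2363:Tue✓ 2364:Thu✓ 2365:Fri 2366:Sat 2367:Sun 2368:Tue✓ 2369:Wed✓ 2370:Thu✓ 2371:Fri 2372:Sun 2373:Mon 2374:Tue✓ 2375:Wed✓ 2376:Fri 2377:Sat
Years with five Thursdays: 2335, 2336, 2340, 2341, 2342, 2346, 2347, 2352, 2353, 2357, 2358, 2359, 2363, 2364, 2368, 2369, 2370, 2374, 2375 → 19.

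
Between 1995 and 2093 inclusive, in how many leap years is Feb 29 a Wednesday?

3

Leap years in 1995–2093: 25 of them.
Feb 29 weekday advances by 5 (mod 7) from one leap year to the next four years later (or differs when a century non-leap intervenes).
Leap-day weekdays: 1996:Thu 2000:Tue 2004:Sun 2008:Fri 2012:Wed✓ 2016:Mon 2020:Sat 2024:Thu 2028:Tue 2032:Sun 2036:Fri 2040:Wed✓ 2044:Mon 2048:Sat 2052:Thu 2056:Tue 2060:Sun 2064:Fri 2068:Wed✓ 2072:Mon 2076:Sat 2080:Thu 2084:Tue 2088:Sun 2092:Fri
Wednesday: 2012, 2040, 2068 → 3.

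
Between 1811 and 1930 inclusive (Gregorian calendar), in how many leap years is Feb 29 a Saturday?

Leap years in 1811–1930: 29 of them.
Feb 29 weekday advances by 5 (mod 7) from one leap year to the next four years later (or differs when a century non-leap intervenes).
Leap-day weekdays: 1812:Sat✓ 1816:Thu 1820:Tue 1824:Sun 1828:Fri 1832:Wed 1836:Mon 1840:Sat✓ 1844:Thu 1848:Tue 1852:Sun 1856:Fri 1860:Wed …(3 more)… 1876:Tue 1880:Sun 1884:Fri 1888:Wed 1892:Mon 1896:Sat✓ 1904:Mon 1908:Sat✓ 1912:Thu 1916:Tue 1920:Sun 1924:Fri 1928:Wed
Saturday: 1812, 1840, 1868, 1896, 1908 → 5.

5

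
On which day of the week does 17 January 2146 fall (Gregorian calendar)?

Monday

January 1, 2146 is a Saturday.
January 17 is day 17 of the year, i.e. 16 days after Jan 1.
16 mod 7 = 2, so advance 2 weekdays from Saturday: Monday.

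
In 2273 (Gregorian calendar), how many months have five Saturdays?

A month of length L has five Saturdays iff its first Saturday is on day ≤ L−28 (so day 1–3 in a 31-day month, 1–2 in a 30-day month, day 1 in a leap February).
Checking each month of 2273: Jan starts Wed (31d); Feb starts Sat (28d); Mar starts Sat (31d) ✓; Apr starts Tue (30d); May starts Thu (31d) ✓; Jun starts Sun (30d); Jul starts Tue (31d); Aug starts Fri (31d) ✓; Sep starts Mon (30d); Oct starts Wed (31d); Nov starts Sat (30d) ✓; Dec starts Mon (31d).
Five-Saturday months: March, May, August, November → 4.

4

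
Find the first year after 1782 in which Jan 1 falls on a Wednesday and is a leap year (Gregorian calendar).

1812

Jan 1 advances by 2 weekdays after a leap year and by 1 after a common year.
1782: Jan 1 is Tuesday.
1783: Wednesday
1784: Thursday (leap)
1785: Saturday
1786: Sunday
1787: Monday
1788: Tuesday (leap)
1789: Thursday
1790: Friday
1791: Saturday
1792: Sunday (leap)
1793: Tuesday
1794: Wednesday
1795: Thursday
1796: Friday (leap)
1797: Sunday
1798: Monday
1799: Tuesday
1800: Wednesday
1801: Thursday
1802: Friday
1803: Saturday
1804: Sunday (leap)
1805: Tuesday
1806: Wednesday
1807: Thursday
1808: Friday (leap)
1809: Sunday
1810: Monday
1811: Tuesday
1812: Wednesday (leap)
1812 begins on a Wednesday and is a leap year.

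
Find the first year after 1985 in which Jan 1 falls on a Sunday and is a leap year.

Jan 1 advances by 2 weekdays after a leap year and by 1 after a common year.
1985: Jan 1 is Tuesday.
1986: Wednesday
1987: Thursday
1988: Friday (leap)
1989: Sunday
1990: Monday
1991: Tuesday
1992: Wednesday (leap)
1993: Friday
1994: Saturday
1995: Sunday
1996: Monday (leap)
1997: Wednesday
1998: Thursday
1999: Friday
2000: Saturday (leap)
2001: Monday
2002: Tuesday
2003: Wednesday
2004: Thursday (leap)
2005: Saturday
2006: Sunday
2007: Monday
2008: Tuesday (leap)
2009: Thursday
2010: Friday
2011: Saturday
2012: Sunday (leap)
2012 begins on a Sunday and is a leap year.

2012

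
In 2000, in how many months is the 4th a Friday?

2

Check the 4th of each month of 2000: Jan 4: Tue, Feb 4: Fri, Mar 4: Sat, Apr 4: Tue, May 4: Thu, Jun 4: Sun, Jul 4: Tue, Aug 4: Fri, Sep 4: Mon, Oct 4: Wed, Nov 4: Sat, Dec 4: Mon.
Friday occurs in February, August — 2 months.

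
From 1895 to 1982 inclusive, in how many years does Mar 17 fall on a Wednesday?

Track Mar 17's weekday year by year (advancing +1, or +2 across a Feb 29):
  1895: Sun  1896: Tue (+2)  1897: Wed (+1) ✓  1898: Thu (+1)  1899: Fri (+1)
  1900: Sat (+1)  1901: Sun (+1)  1902: Mon (+1)  1903: Tue (+1)  1904: Thu (+2)
  1905: Fri (+1)  1906: Sat (+1)  1907: Sun (+1)  1908: Tue (+2)  … (60 more years) …
  1969: Mon (+1)  1970: Tue (+1)  1971: Wed (+1) ✓  1972: Fri (+2)  1973: Sat (+1)
  1974: Sun (+1)  1975: Mon (+1)  1976: Wed (+2) ✓  1977: Thu (+1)  1978: Fri (+1)
  1979: Sat (+1)  1980: Mon (+2)  1981: Tue (+1)  1982: Wed (+1) ✓
Wednesday years: 1897, 1909, 1915, 1920, 1926, 1937, 1943, 1948, 1954, 1965, 1971, 1976, 1982 — 13 in total.

13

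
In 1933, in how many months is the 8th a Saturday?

2

Check the 8th of each month of 1933: Jan 8: Sun, Feb 8: Wed, Mar 8: Wed, Apr 8: Sat, May 8: Mon, Jun 8: Thu, Jul 8: Sat, Aug 8: Tue, Sep 8: Fri, Oct 8: Sun, Nov 8: Wed, Dec 8: Fri.
Saturday occurs in April, July — 2 months.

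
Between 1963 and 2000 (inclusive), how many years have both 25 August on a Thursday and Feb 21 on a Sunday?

Check each year's weekday for 25 August and Feb 21:
  1963: Sun/Thu  1964: Tue/Fri  1965: Wed/Sun  1966: Thu/Mon  1967: Fri/Tue  1968: Sun/Wed  1969: Mon/Fri  1970: Tue/Sat  1971: Wed/Sun  1972: Fri/Mon  1973: Sat/Wed  1974: Sun/Thu  1975: Mon/Fri  1976: Wed/Sat  …(10 more)…  1987: Tue/Sat  1988: Thu/Sun ✓  1989: Fri/Tue  1990: Sat/Wed  1991: Sun/Thu  1992: Tue/Fri  1993: Wed/Sun  1994: Thu/Mon  1995: Fri/Tue  1996: Sun/Wed  1997: Mon/Fri  1998: Tue/Sat  1999: Wed/Sun  2000: Fri/Mon
Both conditions hold in: 1988 — 1.

1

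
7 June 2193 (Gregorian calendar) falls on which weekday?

January 1, 2193 is a Tuesday.
June 7 is day 158 of the year, i.e. 157 days after Jan 1.
157 mod 7 = 3, so advance 3 weekdays from Tuesday: Friday.

Friday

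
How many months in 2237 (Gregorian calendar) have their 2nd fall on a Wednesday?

1

Check the 2nd of each month of 2237: Jan 2: Mon, Feb 2: Thu, Mar 2: Thu, Apr 2: Sun, May 2: Tue, Jun 2: Fri, Jul 2: Sun, Aug 2: Wed, Sep 2: Sat, Oct 2: Mon, Nov 2: Thu, Dec 2: Sat.
Wednesday occurs in August — 1 month.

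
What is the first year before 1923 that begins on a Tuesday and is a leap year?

Jan 1 advances by 2 weekdays after a leap year and by 1 after a common year.
1923: Jan 1 is Monday.
1922: Sunday
1921: Saturday
1920: Thursday (leap)
1919: Wednesday
1918: Tuesday
1917: Monday
1916: Saturday (leap)
1915: Friday
1914: Thursday
1913: Wednesday
1912: Monday (leap)
1911: Sunday
1910: Saturday
1909: Friday
1908: Wednesday (leap)
1907: Tuesday
1906: Monday
1905: Sunday
1904: Friday (leap)
1903: Thursday
1902: Wednesday
1901: Tuesday
1900: Monday
1899: Sunday
1898: Saturday
1897: Friday
1896: Wednesday (leap)
1895: Tuesday
1894: Monday
1893: Sunday
1892: Friday (leap)
1891: Thursday
1890: Wednesday
1889: Tuesday
1888: Sunday (leap)
1887: Saturday
1886: Friday
1885: Thursday
1884: Tuesday (leap)
1884 begins on a Tuesday and is a leap year.

1884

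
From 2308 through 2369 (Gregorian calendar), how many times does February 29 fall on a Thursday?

Leap years in 2308–2369: 16 of them.
Feb 29 weekday advances by 5 (mod 7) from one leap year to the next four years later (or differs when a century non-leap intervenes).
Leap-day weekdays: 2308:Sat 2312:Thu✓ 2316:Tue 2320:Sun 2324:Fri 2328:Wed 2332:Mon 2336:Sat 2340:Thu✓ 2344:Tue 2348:Sun 2352:Fri 2356:Wed 2360:Mon 2364:Sat 2368:Thu✓
Thursday: 2312, 2340, 2368 → 3.

3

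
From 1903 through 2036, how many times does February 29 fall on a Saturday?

Leap years in 1903–2036: 34 of them.
Feb 29 weekday advances by 5 (mod 7) from one leap year to the next four years later (or differs when a century non-leap intervenes).
Leap-day weekdays: 1904:Mon 1908:Sat✓ 1912:Thu 1916:Tue 1920:Sun 1924:Fri 1928:Wed 1932:Mon 1936:Sat✓ 1940:Thu 1944:Tue 1948:Sun 1952:Fri …(8 more)… 1988:Mon 1992:Sat✓ 1996:Thu 2000:Tue 2004:Sun 2008:Fri 2012:Wed 2016:Mon 2020:Sat✓ 2024:Thu 2028:Tue 2032:Sun 2036:Fri
Saturday: 1908, 1936, 1964, 1992, 2020 → 5.

5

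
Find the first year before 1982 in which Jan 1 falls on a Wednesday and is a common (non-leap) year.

1975

Jan 1 advances by 2 weekdays after a leap year and by 1 after a common year.
1982: Jan 1 is Friday.
1981: Thursday
1980: Tuesday (leap)
1979: Monday
1978: Sunday
1977: Saturday
1976: Thursday (leap)
1975: Wednesday
1975 begins on a Wednesday and is a common year.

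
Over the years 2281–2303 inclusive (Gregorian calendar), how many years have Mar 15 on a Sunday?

Track Mar 15's weekday year by year (advancing +1, or +2 across a Feb 29):
  2281: Tue  2282: Wed (+1)  2283: Thu (+1)  2284: Sat (+2)  2285: Sun (+1) ✓
  2286: Mon (+1)  2287: Tue (+1)  2288: Thu (+2)  2289: Fri (+1)  2290: Sat (+1)
  2291: Sun (+1) ✓  2292: Tue (+2)  2293: Wed (+1)  2294: Thu (+1)  2295: Fri (+1)
  2296: Sun (+2) ✓  2297: Mon (+1)  2298: Tue (+1)  2299: Wed (+1)  2300: Thu (+1)
  2301: Fri (+1)  2302: Sat (+1)  2303: Sun (+1) ✓
Sunday years: 2285, 2291, 2296, 2303 — 4 in total.

4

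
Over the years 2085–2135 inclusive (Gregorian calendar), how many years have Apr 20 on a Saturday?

6

Track Apr 20's weekday year by year (advancing +1, or +2 across a Feb 29):
  2085: Fri  2086: Sat (+1) ✓  2087: Sun (+1)  2088: Tue (+2)  2089: Wed (+1)
  2090: Thu (+1)  2091: Fri (+1)  2092: Sun (+2)  2093: Mon (+1)  2094: Tue (+1)
  2095: Wed (+1)  2096: Fri (+2)  2097: Sat (+1) ✓  2098: Sun (+1)  … (23 more years) …
  2122: Mon (+1)  2123: Tue (+1)  2124: Thu (+2)  2125: Fri (+1)  2126: Sat (+1) ✓
  2127: Sun (+1)  2128: Tue (+2)  2129: Wed (+1)  2130: Thu (+1)  2131: Fri (+1)
  2132: Sun (+2)  2133: Mon (+1)  2134: Tue (+1)  2135: Wed (+1)
Saturday years: 2086, 2097, 2109, 2115, 2120, 2126 — 6 in total.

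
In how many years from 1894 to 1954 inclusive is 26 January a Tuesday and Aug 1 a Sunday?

7

Check each year's weekday for 26 January and Aug 1:
  1894: Fri/Wed  1895: Sat/Thu  1896: Sun/Sat  1897: Tue/Sun ✓  1898: Wed/Mon  1899: Thu/Tue  1900: Fri/Wed  1901: Sat/Thu  1902: Sun/Fri  1903: Mon/Sat  1904: Tue/Mon  1905: Thu/Tue  1906: Fri/Wed  1907: Sat/Thu  …(33 more)…  1941: Sun/Fri  1942: Mon/Sat  1943: Tue/Sun ✓  1944: Wed/Tue  1945: Fri/Wed  1946: Sat/Thu  1947: Sun/Fri  1948: Mon/Sun  1949: Wed/Mon  1950: Thu/Tue  1951: Fri/Wed  1952: Sat/Fri  1953: Mon/Sat  1954: Tue/Sun ✓
Both conditions hold in: 1897, 1909, 1915, 1926, 1937, 1943, 1954 — 7.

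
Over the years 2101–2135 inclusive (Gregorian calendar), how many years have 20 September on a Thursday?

5

Track 20 September's weekday year by year (advancing +1, or +2 across a Feb 29):
  2101: Tue  2102: Wed (+1)  2103: Thu (+1) ✓  2104: Sat (+2)  2105: Sun (+1)
  2106: Mon (+1)  2107: Tue (+1)  2108: Thu (+2) ✓  2109: Fri (+1)  2110: Sat (+1)
  2111: Sun (+1)  2112: Tue (+2)  2113: Wed (+1)  2114: Thu (+1) ✓  … (7 more years) …
  2122: Sun (+1)  2123: Mon (+1)  2124: Wed (+2)  2125: Thu (+1) ✓  2126: Fri (+1)
  2127: Sat (+1)  2128: Mon (+2)  2129: Tue (+1)  2130: Wed (+1)  2131: Thu (+1) ✓
  2132: Sat (+2)  2133: Sun (+1)  2134: Mon (+1)  2135: Tue (+1)
Thursday years: 2103, 2108, 2114, 2125, 2131 — 5 in total.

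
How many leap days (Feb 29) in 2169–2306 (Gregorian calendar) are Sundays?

Leap years in 2169–2306: 32 of them.
Feb 29 weekday advances by 5 (mod 7) from one leap year to the next four years later (or differs when a century non-leap intervenes).
Leap-day weekdays: 2172:Sat 2176:Thu 2180:Tue 2184:Sun✓ 2188:Fri 2192:Wed 2196:Mon 2204:Wed 2208:Mon 2212:Sat 2216:Thu 2220:Tue 2224:Sun✓ …(6 more)… 2252:Sun✓ 2256:Fri 2260:Wed 2264:Mon 2268:Sat 2272:Thu 2276:Tue 2280:Sun✓ 2284:Fri 2288:Wed 2292:Mon 2296:Sat 2304:Mon
Sunday: 2184, 2224, 2252, 2280 → 4.

4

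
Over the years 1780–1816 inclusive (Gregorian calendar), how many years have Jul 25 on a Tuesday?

Track Jul 25's weekday year by year (advancing +1, or +2 across a Feb 29):
  1780: Tue ✓  1781: Wed (+1)  1782: Thu (+1)  1783: Fri (+1)  1784: Sun (+2)
  1785: Mon (+1)  1786: Tue (+1) ✓  1787: Wed (+1)  1788: Fri (+2)  1789: Sat (+1)
  1790: Sun (+1)  1791: Mon (+1)  1792: Wed (+2)  1793: Thu (+1)  … (9 more years) …
  1803: Mon (+1)  1804: Wed (+2)  1805: Thu (+1)  1806: Fri (+1)  1807: Sat (+1)
  1808: Mon (+2)  1809: Tue (+1) ✓  1810: Wed (+1)  1811: Thu (+1)  1812: Sat (+2)
  1813: Sun (+1)  1814: Mon (+1)  1815: Tue (+1) ✓  1816: Thu (+2)
Tuesday years: 1780, 1786, 1797, 1809, 1815 — 5 in total.

5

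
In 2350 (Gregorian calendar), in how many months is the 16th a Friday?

1

Check the 16th of each month of 2350: Jan 16: Mon, Feb 16: Thu, Mar 16: Thu, Apr 16: Sun, May 16: Tue, Jun 16: Fri, Jul 16: Sun, Aug 16: Wed, Sep 16: Sat, Oct 16: Mon, Nov 16: Thu, Dec 16: Sat.
Friday occurs in June — 1 month.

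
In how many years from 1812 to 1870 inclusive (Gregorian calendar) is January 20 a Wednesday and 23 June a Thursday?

2

Check each year's weekday for January 20 and 23 June:
  1812: Mon/Tue  1813: Wed/Wed  1814: Thu/Thu  1815: Fri/Fri  1816: Sat/Sun  1817: Mon/Mon  1818: Tue/Tue  1819: Wed/Wed  1820: Thu/Fri  1821: Sat/Sat  1822: Sun/Sun  1823: Mon/Mon  1824: Tue/Wed  1825: Thu/Thu  …(31 more)…  1857: Tue/Tue  1858: Wed/Wed  1859: Thu/Thu  1860: Fri/Sat  1861: Sun/Sun  1862: Mon/Mon  1863: Tue/Tue  1864: Wed/Thu ✓  1865: Fri/Fri  1866: Sat/Sat  1867: Sun/Sun  1868: Mon/Tue  1869: Wed/Wed  1870: Thu/Thu
Both conditions hold in: 1836, 1864 — 2.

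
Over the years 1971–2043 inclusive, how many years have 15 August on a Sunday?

Track 15 August's weekday year by year (advancing +1, or +2 across a Feb 29):
  1971: Sun ✓  1972: Tue (+2)  1973: Wed (+1)  1974: Thu (+1)  1975: Fri (+1)
  1976: Sun (+2) ✓  1977: Mon (+1)  1978: Tue (+1)  1979: Wed (+1)  1980: Fri (+2)
  1981: Sat (+1)  1982: Sun (+1) ✓  1983: Mon (+1)  1984: Wed (+2)  … (45 more years) …
  2030: Thu (+1)  2031: Fri (+1)  2032: Sun (+2) ✓  2033: Mon (+1)  2034: Tue (+1)
  2035: Wed (+1)  2036: Fri (+2)  2037: Sat (+1)  2038: Sun (+1) ✓  2039: Mon (+1)
  2040: Wed (+2)  2041: Thu (+1)  2042: Fri (+1)  2043: Sat (+1)
Sunday years: 1971, 1976, 1982, 1993, 1999, 2004, 2010, 2021, 2027, 2032, 2038 — 11 in total.

11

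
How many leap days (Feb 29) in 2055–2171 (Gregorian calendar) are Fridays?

5

Leap years in 2055–2171: 28 of them.
Feb 29 weekday advances by 5 (mod 7) from one leap year to the next four years later (or differs when a century non-leap intervenes).
Leap-day weekdays: 2056:Tue 2060:Sun 2064:Fri✓ 2068:Wed 2072:Mon 2076:Sat 2080:Thu 2084:Tue 2088:Sun 2092:Fri✓ 2096:Wed 2104:Fri✓ 2108:Wed 2112:Mon 2116:Sat 2120:Thu 2124:Tue 2128:Sun 2132:Fri✓ 2136:Wed 2140:Mon 2144:Sat 2148:Thu 2152:Tue 2156:Sun 2160:Fri✓ 2164:Wed 2168:Mon
Friday: 2064, 2092, 2104, 2132, 2160 → 5.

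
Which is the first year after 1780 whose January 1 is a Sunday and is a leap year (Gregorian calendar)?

1792

Jan 1 advances by 2 weekdays after a leap year and by 1 after a common year.
1780: Jan 1 is Saturday (leap).
1781: Monday
1782: Tuesday
1783: Wednesday
1784: Thursday (leap)
1785: Saturday
1786: Sunday
1787: Monday
1788: Tuesday (leap)
1789: Thursday
1790: Friday
1791: Saturday
1792: Sunday (leap)
1792 begins on a Sunday and is a leap year.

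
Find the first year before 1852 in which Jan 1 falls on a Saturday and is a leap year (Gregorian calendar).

1848

Jan 1 advances by 2 weekdays after a leap year and by 1 after a common year.
1852: Jan 1 is Thursday (leap).
1851: Wednesday
1850: Tuesday
1849: Monday
1848: Saturday (leap)
1848 begins on a Saturday and is a leap year.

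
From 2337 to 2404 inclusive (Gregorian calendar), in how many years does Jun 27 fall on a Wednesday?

9

Track Jun 27's weekday year by year (advancing +1, or +2 across a Feb 29):
  2337: Sun  2338: Mon (+1)  2339: Tue (+1)  2340: Thu (+2)  2341: Fri (+1)
  2342: Sat (+1)  2343: Sun (+1)  2344: Tue (+2)  2345: Wed (+1) ✓  2346: Thu (+1)
  2347: Fri (+1)  2348: Sun (+2)  2349: Mon (+1)  2350: Tue (+1)  … (40 more years) …
  2391: Thu (+1)  2392: Sat (+2)  2393: Sun (+1)  2394: Mon (+1)  2395: Tue (+1)
  2396: Thu (+2)  2397: Fri (+1)  2398: Sat (+1)  2399: Sun (+1)  2400: Tue (+2)
  2401: Wed (+1) ✓  2402: Thu (+1)  2403: Fri (+1)  2404: Sun (+2)
Wednesday years: 2345, 2351, 2356, 2362, 2373, 2379, 2384, 2390, 2401 — 9 in total.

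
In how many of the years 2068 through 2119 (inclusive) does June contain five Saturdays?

15

June has 30 days; it has five Saturdays when Saturday falls among the first (month-length − 28) days — i.e. when June 1 is one of Saturday/Friday.
June 1 by year: 2068:Fri✓ 2069:Sat✓ 2070:Sun 2071:Mon 2072:Wed 2073:Thu 2074:Fri✓ 2075:Sat✓ 2076:Mon 2077:Tue 2078:Wed 2079:Thu 2080:Sat✓ 2081:Sun 2082:Mon …(22 more)… 2105:Mon 2106:Tue 2107:Wed 2108:Fri✓ 2109:Sat✓ 2110:Sun 2111:Mon 2112:Wed 2113:Thu 2114:Fri✓ 2115:Sat✓ 2116:Mon 2117:Tue 2118:Wed 2119:Thu
Years with five Saturdays: 2068, 2069, 2074, 2075, 2080, 2085, 2086, 2091, 2096, 2097, 2103, 2108, 2109, 2114, 2115 → 15.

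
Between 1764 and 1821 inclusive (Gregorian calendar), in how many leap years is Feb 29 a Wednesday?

Leap years in 1764–1821: 14 of them.
Feb 29 weekday advances by 5 (mod 7) from one leap year to the next four years later (or differs when a century non-leap intervenes).
Leap-day weekdays: 1764:Wed✓ 1768:Mon 1772:Sat 1776:Thu 1780:Tue 1784:Sun 1788:Fri 1792:Wed✓ 1796:Mon 1804:Wed✓ 1808:Mon 1812:Sat 1816:Thu 1820:Tue
Wednesday: 1764, 1792, 1804 → 3.

3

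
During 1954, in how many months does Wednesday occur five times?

A month of length L has five Wednesdays iff its first Wednesday is on day ≤ L−28 (so day 1–3 in a 31-day month, 1–2 in a 30-day month, day 1 in a leap February).
Checking each month of 1954: Jan starts Fri (31d); Feb starts Mon (28d); Mar starts Mon (31d) ✓; Apr starts Thu (30d); May starts Sat (31d); Jun starts Tue (30d) ✓; Jul starts Thu (31d); Aug starts Sun (31d); Sep starts Wed (30d) ✓; Oct starts Fri (31d); Nov starts Mon (30d); Dec starts Wed (31d) ✓.
Five-Wednesday months: March, June, September, December → 4.

4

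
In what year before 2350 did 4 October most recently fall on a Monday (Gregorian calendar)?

From one year to the next, a fixed date's weekday advances by 1, or by 2 when a Feb 29 lies between the two dates.
2350: October 4 is Wednesday.
2349: Tuesday (−1)
2348: Monday (−1)
4 October falls on a Monday in 2348.

2348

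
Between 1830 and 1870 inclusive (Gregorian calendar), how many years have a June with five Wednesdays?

June has 30 days; it has five Wednesdays when Wednesday falls among the first (month-length − 28) days — i.e. when June 1 is one of Wednesday/Tuesday.
June 1 by year: 1830:Tue✓ 1831:Wed✓ 1832:Fri 1833:Sat 1834:Sun 1835:Mon 1836:Wed✓ 1837:Thu 1838:Fri 1839:Sat 1840:Mon 1841:Tue✓ 1842:Wed✓ 1843:Thu 1844:Sat …(11 more)… 1856:Sun 1857:Mon 1858:Tue✓ 1859:Wed✓ 1860:Fri 1861:Sat 1862:Sun 1863:Mon 1864:Wed✓ 1865:Thu 1866:Fri 1867:Sat 1868:Mon 1869:Tue✓ 1870:Wed✓
Years with five Wednesdays: 1830, 1831, 1836, 1841, 1842, 1847, 1852, 1853, 1858, 1859, 1864, 1869, 1870 → 13.

13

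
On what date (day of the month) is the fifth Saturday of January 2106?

30

January 1, 2106 is a Friday, so the first Saturday is the 2nd.
The fifth Saturday is 2 + 28 = 30.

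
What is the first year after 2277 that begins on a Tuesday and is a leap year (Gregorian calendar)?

2284

Jan 1 advances by 2 weekdays after a leap year and by 1 after a common year.
2277: Jan 1 is Monday.
2278: Tuesday
2279: Wednesday
2280: Thursday (leap)
2281: Saturday
2282: Sunday
2283: Monday
2284: Tuesday (leap)
2284 begins on a Tuesday and is a leap year.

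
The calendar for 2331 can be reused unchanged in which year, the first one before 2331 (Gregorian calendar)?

2325

Two years share a calendar iff Jan 1 falls on the same weekday and both are leap or both are common. 2331: Jan 1 is Thursday, common year.
2330: Jan 1 Wednesday, common
2329: Jan 1 Tuesday, common
2328: Jan 1 Sunday, leap
2327: Jan 1 Saturday, common
2326: Jan 1 Friday, common
2325: Jan 1 Thursday, common
2325 matches on both conditions.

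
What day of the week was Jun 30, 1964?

January 1, 1964 is a Wednesday.
June 30 is day 182 of the year, i.e. 181 days after Jan 1.
181 mod 7 = 6, so advance 6 weekdays from Wednesday: Tuesday.

Tuesday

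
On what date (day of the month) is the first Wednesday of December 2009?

December 1, 2009 is a Tuesday, so the first Wednesday is the 2nd.
The first Wednesday is 2 + 0 = 2.

2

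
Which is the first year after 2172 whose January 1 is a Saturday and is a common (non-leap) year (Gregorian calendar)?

2174

Jan 1 advances by 2 weekdays after a leap year and by 1 after a common year.
2172: Jan 1 is Wednesday (leap).
2173: Friday
2174: Saturday
2174 begins on a Saturday and is a common year.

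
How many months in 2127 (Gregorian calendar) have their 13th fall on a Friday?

1

Check the 13th of each month of 2127: Jan 13: Mon, Feb 13: Thu, Mar 13: Thu, Apr 13: Sun, May 13: Tue, Jun 13: Fri, Jul 13: Sun, Aug 13: Wed, Sep 13: Sat, Oct 13: Mon, Nov 13: Thu, Dec 13: Sat.
Friday occurs in June — 1 month.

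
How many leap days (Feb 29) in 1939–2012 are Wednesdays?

3

Leap years in 1939–2012: 19 of them.
Feb 29 weekday advances by 5 (mod 7) from one leap year to the next four years later (or differs when a century non-leap intervenes).
Leap-day weekdays: 1940:Thu 1944:Tue 1948:Sun 1952:Fri 1956:Wed✓ 1960:Mon 1964:Sat 1968:Thu 1972:Tue 1976:Sun 1980:Fri 1984:Wed✓ 1988:Mon 1992:Sat 1996:Thu 2000:Tue 2004:Sun 2008:Fri 2012:Wed✓
Wednesday: 1956, 1984, 2012 → 3.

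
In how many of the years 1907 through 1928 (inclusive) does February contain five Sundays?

February has 28 days (29 in leap years); it has five Sundays when Sunday falls among the first (month-length − 28) days — i.e. when February 1 is Sunday in a leap year (never in a common year).
February 1 by year: 1907:Fri 1908:Sat 1909:Mon 1910:Tue 1911:Wed 1912:Thu 1913:Sat 1914:Sun 1915:Mon 1916:Tue 1917:Thu 1918:Fri 1919:Sat 1920:Sun✓ 1921:Tue 1922:Wed 1923:Thu 1924:Fri 1925:Sun 1926:Mon 1927:Tue 1928:Wed
Years with five Sundays: 1920 → 1.

1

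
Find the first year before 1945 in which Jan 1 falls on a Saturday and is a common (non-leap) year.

1938

Jan 1 advances by 2 weekdays after a leap year and by 1 after a common year.
1945: Jan 1 is Monday.
1944: Saturday (leap)
1943: Friday
1942: Thursday
1941: Wednesday
1940: Monday (leap)
1939: Sunday
1938: Saturday
1938 begins on a Saturday and is a common year.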